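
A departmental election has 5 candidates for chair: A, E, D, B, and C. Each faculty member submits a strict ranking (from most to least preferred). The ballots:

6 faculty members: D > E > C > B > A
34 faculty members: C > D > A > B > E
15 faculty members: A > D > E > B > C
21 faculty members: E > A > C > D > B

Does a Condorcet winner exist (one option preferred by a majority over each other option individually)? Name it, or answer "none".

none

Checking pairwise contests:
D beats A 40–36.
A beats E 49–27.
C beats D 55–21.
A beats B 70–6.
E beats C 42–34.
Every option loses at least one head-to-head, so there is no Condorcet winner.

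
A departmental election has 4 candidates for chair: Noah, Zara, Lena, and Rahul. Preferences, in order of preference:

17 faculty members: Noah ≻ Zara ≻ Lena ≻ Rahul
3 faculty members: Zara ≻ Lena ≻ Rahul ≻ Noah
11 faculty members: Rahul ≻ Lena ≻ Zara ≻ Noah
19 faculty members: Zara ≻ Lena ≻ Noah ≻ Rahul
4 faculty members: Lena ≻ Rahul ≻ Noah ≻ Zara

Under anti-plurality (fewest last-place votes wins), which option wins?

Lena

Last-place votes: Noah 14, Zara 4, Lena 0, Rahul 36.
Lena is ranked last by the fewest voters, so Lena wins.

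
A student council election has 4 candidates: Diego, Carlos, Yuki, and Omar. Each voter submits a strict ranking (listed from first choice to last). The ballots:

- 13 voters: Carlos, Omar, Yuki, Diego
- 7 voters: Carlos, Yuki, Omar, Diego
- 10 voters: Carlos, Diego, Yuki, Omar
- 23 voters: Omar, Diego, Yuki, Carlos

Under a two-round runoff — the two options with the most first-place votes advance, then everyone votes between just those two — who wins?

Round 1 first-place votes: Diego 0, Carlos 30, Yuki 0, Omar 23.
Carlos and Omar advance.
Runoff: Carlos is preferred to Omar by 30 voters; Omar by 23.
Carlos wins the runoff.

Carlos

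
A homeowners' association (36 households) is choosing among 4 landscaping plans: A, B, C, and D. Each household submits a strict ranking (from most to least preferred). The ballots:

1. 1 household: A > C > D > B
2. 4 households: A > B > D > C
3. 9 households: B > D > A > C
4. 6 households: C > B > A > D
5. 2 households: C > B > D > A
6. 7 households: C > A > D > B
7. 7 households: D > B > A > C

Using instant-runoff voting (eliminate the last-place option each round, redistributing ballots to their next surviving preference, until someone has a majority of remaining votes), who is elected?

Round 1: A 5, B 9, C 15, D 7. Eliminate A.
Round 2: B 13, C 16, D 7. Eliminate D.
Round 3: B 20, C 16. B has a majority.

B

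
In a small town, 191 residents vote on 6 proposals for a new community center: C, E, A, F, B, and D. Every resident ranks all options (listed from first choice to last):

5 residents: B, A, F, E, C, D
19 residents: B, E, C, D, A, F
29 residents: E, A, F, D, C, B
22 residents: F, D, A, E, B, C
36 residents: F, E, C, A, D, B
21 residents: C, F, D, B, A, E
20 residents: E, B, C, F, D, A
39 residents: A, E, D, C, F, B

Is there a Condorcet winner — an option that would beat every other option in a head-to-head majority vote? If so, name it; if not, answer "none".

E

E vs C: 170–21 for E.
E vs A: 104–87 for E.
E vs F: 107–84 for E.
E vs B: 146–45 for E.
E vs D: 148–43 for E.
E beats every other option head-to-head.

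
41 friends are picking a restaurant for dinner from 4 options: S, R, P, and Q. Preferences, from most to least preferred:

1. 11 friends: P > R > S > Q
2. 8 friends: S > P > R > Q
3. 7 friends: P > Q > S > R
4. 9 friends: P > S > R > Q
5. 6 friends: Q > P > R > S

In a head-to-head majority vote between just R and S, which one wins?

Voters preferring R to S: 17; preferring S to R: 24.
S wins the head-to-head.

S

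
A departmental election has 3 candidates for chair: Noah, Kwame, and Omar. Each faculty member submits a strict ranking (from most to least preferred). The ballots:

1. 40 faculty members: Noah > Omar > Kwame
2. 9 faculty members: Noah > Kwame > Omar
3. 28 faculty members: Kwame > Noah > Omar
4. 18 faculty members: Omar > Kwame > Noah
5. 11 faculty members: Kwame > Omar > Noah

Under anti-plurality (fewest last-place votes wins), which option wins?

Noah

Last-place votes: Noah 29, Kwame 40, Omar 37.
Noah is ranked last by the fewest voters, so Noah wins.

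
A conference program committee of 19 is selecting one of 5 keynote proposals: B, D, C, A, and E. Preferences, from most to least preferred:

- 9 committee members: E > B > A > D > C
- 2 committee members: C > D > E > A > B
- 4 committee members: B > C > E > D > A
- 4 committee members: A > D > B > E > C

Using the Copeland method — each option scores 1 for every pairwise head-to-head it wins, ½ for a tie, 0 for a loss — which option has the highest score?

B: beats D, C, and A; loses to E → score 3.
D: beats C; loses to B, A, and E → score 1.
C: loses to B, D, A, and E → score 0.
A: beats D and C; loses to B and E → score 2.
E: beats B, D, C, and A → score 4.
E has the best pairwise record.

E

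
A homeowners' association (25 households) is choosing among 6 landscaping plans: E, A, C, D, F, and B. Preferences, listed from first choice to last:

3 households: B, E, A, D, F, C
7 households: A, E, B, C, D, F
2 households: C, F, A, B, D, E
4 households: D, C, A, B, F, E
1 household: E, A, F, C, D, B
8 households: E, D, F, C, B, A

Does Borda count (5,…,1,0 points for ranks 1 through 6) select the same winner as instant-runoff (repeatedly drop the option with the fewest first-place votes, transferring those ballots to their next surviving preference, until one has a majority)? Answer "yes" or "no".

Borda — scores: E 85, A 66, C 58, D 68, F 42, B 56. Winner: E.
Instant-runoff — R1 E 9, A 7, C 2, D 4, F 0, B 3 (F out); R2 E 9, A 7, C 2, D 4, B 3 (C out); R3 E 9, A 9, D 4, B 3 (B out); R4 E 12, A 9, D 4 (D out); R5 E 12, A 13 (A winner). Winner: A.
The two methods disagree.

no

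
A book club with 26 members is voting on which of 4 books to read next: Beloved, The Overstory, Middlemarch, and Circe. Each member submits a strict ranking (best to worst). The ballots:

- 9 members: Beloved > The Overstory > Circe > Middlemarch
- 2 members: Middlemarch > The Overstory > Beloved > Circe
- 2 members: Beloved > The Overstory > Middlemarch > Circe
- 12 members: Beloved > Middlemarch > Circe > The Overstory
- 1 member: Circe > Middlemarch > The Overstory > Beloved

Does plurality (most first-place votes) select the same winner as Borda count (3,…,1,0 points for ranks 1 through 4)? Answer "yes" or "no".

Plurality — first-place votes: Beloved 23, The Overstory 0, Middlemarch 2, Circe 1. Winner: Beloved.
Borda — scores: Beloved 71, The Overstory 27, Middlemarch 34, Circe 24. Winner: Beloved.
The two methods agree.

yes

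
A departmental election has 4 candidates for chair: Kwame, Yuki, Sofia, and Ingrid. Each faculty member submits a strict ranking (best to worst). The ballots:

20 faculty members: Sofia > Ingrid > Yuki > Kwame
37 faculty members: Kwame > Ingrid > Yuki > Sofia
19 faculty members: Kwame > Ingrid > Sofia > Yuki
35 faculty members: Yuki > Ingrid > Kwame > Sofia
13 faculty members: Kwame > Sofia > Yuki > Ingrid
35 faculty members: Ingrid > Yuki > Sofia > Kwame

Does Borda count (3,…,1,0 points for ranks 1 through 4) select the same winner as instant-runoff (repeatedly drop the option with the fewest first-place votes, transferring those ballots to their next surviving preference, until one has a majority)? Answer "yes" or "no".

Borda — scores: Kwame 242, Yuki 245, Sofia 140, Ingrid 327. Winner: Ingrid.
Instant-runoff — R1 Kwame 69, Yuki 35, Sofia 20, Ingrid 35 (Sofia out); R2 Kwame 69, Yuki 35, Ingrid 55 (Yuki out); R3 Kwame 69, Ingrid 90 (Ingrid winner). Winner: Ingrid.
The two methods agree.

yes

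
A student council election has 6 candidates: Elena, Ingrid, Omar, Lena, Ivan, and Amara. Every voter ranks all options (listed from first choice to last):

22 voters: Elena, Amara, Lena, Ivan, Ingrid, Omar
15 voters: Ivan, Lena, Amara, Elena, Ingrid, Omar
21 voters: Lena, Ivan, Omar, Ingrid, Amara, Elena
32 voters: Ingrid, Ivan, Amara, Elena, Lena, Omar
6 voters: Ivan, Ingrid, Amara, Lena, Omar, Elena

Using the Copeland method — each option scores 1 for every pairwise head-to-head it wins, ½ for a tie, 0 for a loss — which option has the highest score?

Ivan

Elena: beats Omar and Lena; loses to Ingrid, Ivan, and Amara → score 2.
Ingrid: beats Elena, Omar, and Amara; loses to Lena and Ivan → score 3.
Omar: loses to Elena, Ingrid, Lena, Ivan, and Amara → score 0.
Lena: beats Ingrid and Omar; loses to Elena, Ivan, and Amara → score 2.
Ivan: beats Elena, Ingrid, Omar, Lena, and Amara → score 5.
Amara: beats Elena, Omar, and Lena; loses to Ingrid and Ivan → score 3.
Ivan has the best pairwise record.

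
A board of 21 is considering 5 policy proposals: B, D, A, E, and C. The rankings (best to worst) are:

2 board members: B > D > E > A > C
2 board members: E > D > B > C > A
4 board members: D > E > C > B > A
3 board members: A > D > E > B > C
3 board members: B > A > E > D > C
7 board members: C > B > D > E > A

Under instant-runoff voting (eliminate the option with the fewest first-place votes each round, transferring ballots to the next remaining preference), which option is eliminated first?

Round 1: B 5, D 4, A 3, E 2, C 7. Eliminate E.

E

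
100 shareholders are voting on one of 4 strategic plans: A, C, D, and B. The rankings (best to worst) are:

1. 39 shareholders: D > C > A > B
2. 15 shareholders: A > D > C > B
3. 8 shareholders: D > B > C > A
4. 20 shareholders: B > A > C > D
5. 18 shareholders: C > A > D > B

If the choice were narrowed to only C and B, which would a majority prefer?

C

Voters preferring C to B: 72; preferring B to C: 28.
C wins the head-to-head.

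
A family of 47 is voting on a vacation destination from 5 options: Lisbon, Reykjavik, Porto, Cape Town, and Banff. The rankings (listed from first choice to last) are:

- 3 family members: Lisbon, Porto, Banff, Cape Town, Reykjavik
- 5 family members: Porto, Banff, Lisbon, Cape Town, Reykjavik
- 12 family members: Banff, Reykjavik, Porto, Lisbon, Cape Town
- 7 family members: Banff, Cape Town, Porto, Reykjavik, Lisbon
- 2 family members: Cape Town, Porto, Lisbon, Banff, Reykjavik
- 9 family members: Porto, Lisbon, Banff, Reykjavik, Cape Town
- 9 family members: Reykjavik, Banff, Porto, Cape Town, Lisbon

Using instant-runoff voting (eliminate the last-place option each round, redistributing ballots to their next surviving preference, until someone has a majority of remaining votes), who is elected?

Round 1: Lisbon 3, Reykjavik 9, Porto 14, Cape Town 2, Banff 19. Eliminate Cape Town.
Round 2: Lisbon 3, Reykjavik 9, Porto 16, Banff 19. Eliminate Lisbon.
Round 3: Reykjavik 9, Porto 19, Banff 19. Eliminate Reykjavik.
Round 4: Porto 19, Banff 28. Banff has a majority.

Banff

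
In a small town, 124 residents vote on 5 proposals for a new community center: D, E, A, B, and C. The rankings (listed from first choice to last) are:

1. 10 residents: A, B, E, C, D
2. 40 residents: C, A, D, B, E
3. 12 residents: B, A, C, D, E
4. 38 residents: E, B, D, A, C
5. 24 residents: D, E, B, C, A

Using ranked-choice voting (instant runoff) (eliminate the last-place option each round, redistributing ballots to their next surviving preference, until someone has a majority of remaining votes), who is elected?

E

Round 1: D 24, E 38, A 10, B 12, C 40. Eliminate A.
Round 2: D 24, E 38, B 22, C 40. Eliminate B.
Round 3: D 24, E 48, C 52. Eliminate D.
Round 4: E 72, C 52. E has a majority.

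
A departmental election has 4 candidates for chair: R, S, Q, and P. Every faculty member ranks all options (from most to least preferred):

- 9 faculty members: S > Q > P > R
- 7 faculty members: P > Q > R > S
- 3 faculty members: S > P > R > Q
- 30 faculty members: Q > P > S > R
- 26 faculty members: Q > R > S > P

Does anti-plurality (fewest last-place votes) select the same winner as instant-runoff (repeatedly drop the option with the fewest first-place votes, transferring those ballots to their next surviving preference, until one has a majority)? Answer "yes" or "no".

Anti-plurality — last-place votes: R 39, S 7, Q 3, P 26. Winner: Q.
Instant-runoff — R1 R 0, S 12, Q 56, P 7 (Q winner). Winner: Q.
The two methods agree.

yes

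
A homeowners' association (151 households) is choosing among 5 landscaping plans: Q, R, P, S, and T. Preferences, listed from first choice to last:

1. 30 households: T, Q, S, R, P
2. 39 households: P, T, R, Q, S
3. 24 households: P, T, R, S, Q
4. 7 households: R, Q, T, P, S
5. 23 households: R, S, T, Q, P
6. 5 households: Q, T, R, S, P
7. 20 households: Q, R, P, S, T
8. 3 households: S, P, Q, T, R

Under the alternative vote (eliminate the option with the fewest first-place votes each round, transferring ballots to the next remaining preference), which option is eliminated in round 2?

Round 1: Q 25, R 30, P 63, S 3, T 30. Eliminate S.
Round 2: Q 25, R 30, P 66, T 30. Eliminate Q.

Q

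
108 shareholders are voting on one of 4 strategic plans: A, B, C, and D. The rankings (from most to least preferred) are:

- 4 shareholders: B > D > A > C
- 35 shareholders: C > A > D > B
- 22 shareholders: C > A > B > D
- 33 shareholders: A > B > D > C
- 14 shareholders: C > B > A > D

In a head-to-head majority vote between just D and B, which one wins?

Voters preferring D to B: 35; preferring B to D: 73.
B wins the head-to-head.

B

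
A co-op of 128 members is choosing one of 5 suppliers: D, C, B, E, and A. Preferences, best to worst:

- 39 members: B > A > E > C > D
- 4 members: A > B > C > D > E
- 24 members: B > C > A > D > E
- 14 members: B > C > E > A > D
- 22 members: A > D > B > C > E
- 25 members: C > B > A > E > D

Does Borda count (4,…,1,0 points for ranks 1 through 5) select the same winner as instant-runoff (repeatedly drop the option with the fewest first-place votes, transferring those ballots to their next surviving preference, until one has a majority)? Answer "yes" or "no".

Borda — scores: D 94, C 283, B 439, E 131, A 333. Winner: B.
Instant-runoff — R1 D 0, C 25, B 77, E 0, A 26 (B winner). Winner: B.
The two methods agree.

yes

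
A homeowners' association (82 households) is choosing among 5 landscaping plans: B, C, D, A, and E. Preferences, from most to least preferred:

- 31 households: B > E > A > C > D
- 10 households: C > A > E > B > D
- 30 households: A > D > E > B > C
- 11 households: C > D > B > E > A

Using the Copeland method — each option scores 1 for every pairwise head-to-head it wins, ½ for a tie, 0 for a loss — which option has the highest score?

B: beats C, A, and E; ties D → score 3.5.
C: beats D; loses to B, A, and E → score 1.
D: ties B and E; loses to C and A → score 1.
A: beats C and D; loses to B and E → score 2.
E: beats C and A; ties D; loses to B → score 2.5.
B has the best pairwise record.

B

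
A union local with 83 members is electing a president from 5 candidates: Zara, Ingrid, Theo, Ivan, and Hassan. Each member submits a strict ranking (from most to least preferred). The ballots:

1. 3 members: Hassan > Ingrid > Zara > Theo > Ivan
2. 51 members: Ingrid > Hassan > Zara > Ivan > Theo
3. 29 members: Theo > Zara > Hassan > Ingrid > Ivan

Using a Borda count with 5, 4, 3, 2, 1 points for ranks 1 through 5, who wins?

Zara: 3·3 + 51·3 + 29·4 = 278
Ingrid: 3·4 + 51·5 + 29·2 = 325
Theo: 3·2 + 51·1 + 29·5 = 202
Ivan: 3·1 + 51·2 + 29·1 = 134
Hassan: 3·5 + 51·4 + 29·3 = 306
Ingrid has the highest Borda score (325).

Ingrid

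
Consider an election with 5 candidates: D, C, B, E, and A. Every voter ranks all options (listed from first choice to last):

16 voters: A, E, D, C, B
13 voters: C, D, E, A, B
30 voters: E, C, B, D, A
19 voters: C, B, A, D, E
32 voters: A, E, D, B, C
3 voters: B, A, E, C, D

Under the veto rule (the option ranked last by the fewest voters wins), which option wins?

D

Last-place votes: D 3, C 32, B 29, E 19, A 30.
D is ranked last by the fewest voters, so D wins.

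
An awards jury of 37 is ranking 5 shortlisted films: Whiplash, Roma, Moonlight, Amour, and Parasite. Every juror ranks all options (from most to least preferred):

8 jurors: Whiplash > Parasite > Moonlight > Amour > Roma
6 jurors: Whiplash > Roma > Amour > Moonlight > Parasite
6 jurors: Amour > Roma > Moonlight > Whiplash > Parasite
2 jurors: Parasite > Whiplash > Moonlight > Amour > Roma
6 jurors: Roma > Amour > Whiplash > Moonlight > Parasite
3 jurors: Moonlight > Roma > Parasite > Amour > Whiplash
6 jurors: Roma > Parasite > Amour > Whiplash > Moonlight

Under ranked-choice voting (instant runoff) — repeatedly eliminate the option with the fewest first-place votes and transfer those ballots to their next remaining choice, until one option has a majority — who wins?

Round 1: Whiplash 14, Roma 12, Moonlight 3, Amour 6, Parasite 2. Eliminate Parasite.
Round 2: Whiplash 16, Roma 12, Moonlight 3, Amour 6. Eliminate Moonlight.
Round 3: Whiplash 16, Roma 15, Amour 6. Eliminate Amour.
Round 4: Whiplash 16, Roma 21. Roma has a majority.

Roma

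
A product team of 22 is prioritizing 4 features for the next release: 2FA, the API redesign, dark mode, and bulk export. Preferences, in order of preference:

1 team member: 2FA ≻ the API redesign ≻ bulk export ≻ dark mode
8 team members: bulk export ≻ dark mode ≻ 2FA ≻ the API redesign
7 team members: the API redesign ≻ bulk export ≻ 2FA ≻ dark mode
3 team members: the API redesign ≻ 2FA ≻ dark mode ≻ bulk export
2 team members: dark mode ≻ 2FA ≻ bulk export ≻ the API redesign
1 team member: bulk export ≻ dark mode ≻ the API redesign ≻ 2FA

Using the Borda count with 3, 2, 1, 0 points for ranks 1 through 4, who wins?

2FA: 1·3 + 8·1 + 7·1 + 3·2 + 2·2 + 1·0 = 28
the API redesign: 1·2 + 8·0 + 7·3 + 3·3 + 2·0 + 1·1 = 33
dark mode: 1·0 + 8·2 + 7·0 + 3·1 + 2·3 + 1·2 = 27
bulk export: 1·1 + 8·3 + 7·2 + 3·0 + 2·1 + 1·3 = 44
bulk export has the highest Borda score (44).

bulk export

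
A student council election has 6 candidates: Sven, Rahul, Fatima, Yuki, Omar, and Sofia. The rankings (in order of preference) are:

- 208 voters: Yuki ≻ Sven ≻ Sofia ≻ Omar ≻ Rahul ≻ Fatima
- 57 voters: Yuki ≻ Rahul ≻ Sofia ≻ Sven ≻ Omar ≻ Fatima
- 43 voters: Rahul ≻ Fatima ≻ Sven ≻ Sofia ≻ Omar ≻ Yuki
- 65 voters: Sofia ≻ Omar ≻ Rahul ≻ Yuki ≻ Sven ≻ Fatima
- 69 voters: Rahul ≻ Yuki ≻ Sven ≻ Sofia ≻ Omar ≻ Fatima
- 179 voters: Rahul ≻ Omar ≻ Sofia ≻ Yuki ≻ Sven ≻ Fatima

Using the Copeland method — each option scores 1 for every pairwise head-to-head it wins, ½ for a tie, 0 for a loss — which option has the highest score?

Sven: beats Fatima, Omar, and Sofia; loses to Rahul and Yuki → score 3.
Rahul: beats Sven, Fatima, Yuki, Omar, and Sofia → score 5.
Fatima: loses to Sven, Rahul, Yuki, Omar, and Sofia → score 0.
Yuki: beats Sven, Fatima, Omar, and Sofia; loses to Rahul → score 4.
Omar: beats Fatima; loses to Sven, Rahul, Yuki, and Sofia → score 1.
Sofia: beats Fatima and Omar; loses to Sven, Rahul, and Yuki → score 2.
Rahul has the best pairwise record.

Rahul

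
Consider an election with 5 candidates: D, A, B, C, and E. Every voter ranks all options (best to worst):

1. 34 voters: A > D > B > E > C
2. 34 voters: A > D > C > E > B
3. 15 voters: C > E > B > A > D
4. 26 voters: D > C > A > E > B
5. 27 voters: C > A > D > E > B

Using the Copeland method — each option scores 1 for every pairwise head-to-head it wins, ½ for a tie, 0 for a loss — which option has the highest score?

D: beats B, C, and E; loses to A → score 3.
A: beats D, B, and E; ties C → score 3.5.
B: loses to D, A, C, and E → score 0.
C: beats B and E; ties A; loses to D → score 2.5.
E: beats B; loses to D, A, and C → score 1.
A has the best pairwise record.

A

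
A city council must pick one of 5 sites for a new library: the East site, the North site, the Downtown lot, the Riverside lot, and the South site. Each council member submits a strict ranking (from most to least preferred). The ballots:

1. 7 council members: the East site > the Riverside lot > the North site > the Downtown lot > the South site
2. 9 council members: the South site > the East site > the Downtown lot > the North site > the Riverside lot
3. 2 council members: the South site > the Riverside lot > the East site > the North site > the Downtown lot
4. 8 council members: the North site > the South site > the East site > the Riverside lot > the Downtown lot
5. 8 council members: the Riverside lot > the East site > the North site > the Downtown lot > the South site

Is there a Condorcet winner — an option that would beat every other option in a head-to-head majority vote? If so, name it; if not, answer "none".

none

Checking pairwise contests:
the South site beats the East site 19–15.
the East site beats the North site 26–8.
the East site beats the Downtown lot 34–0.
the East site beats the Riverside lot 24–10.
the North site beats the South site 23–11.
Every option loses at least one head-to-head, so there is no Condorcet winner.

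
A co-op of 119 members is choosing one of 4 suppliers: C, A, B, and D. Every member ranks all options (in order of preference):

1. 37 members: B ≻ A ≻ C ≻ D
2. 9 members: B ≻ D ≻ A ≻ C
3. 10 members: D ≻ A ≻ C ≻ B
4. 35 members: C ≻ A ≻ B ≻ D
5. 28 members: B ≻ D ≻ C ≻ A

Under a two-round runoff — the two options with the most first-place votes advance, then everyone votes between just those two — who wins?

B

Round 1 first-place votes: C 35, A 0, B 74, D 10.
B and C advance.
Runoff: B is preferred to C by 74 voters; C by 45.
B wins the runoff.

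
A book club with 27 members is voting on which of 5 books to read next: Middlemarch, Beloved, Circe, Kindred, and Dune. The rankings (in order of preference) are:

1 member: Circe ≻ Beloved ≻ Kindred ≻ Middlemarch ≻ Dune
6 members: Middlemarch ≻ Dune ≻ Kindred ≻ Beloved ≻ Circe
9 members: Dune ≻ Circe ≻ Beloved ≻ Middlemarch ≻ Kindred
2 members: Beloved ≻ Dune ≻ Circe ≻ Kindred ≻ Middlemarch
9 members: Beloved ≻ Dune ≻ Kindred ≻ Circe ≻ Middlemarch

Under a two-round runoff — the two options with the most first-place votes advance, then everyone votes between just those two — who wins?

Round 1 first-place votes: Middlemarch 6, Beloved 11, Circe 1, Kindred 0, Dune 9.
Beloved and Dune advance.
Runoff: Beloved is preferred to Dune by 12 voters; Dune by 15.
Dune wins the runoff.

Dune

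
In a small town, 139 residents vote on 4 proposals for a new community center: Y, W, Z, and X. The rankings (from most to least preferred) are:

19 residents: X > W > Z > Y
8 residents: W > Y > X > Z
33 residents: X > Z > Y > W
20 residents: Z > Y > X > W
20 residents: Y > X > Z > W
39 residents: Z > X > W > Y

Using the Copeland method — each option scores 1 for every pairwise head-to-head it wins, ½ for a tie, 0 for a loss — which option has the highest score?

Y: beats W; loses to Z and X → score 1.
W: loses to Y, Z, and X → score 0.
Z: beats Y and W; loses to X → score 2.
X: beats Y, W, and Z → score 3.
X has the best pairwise record.

X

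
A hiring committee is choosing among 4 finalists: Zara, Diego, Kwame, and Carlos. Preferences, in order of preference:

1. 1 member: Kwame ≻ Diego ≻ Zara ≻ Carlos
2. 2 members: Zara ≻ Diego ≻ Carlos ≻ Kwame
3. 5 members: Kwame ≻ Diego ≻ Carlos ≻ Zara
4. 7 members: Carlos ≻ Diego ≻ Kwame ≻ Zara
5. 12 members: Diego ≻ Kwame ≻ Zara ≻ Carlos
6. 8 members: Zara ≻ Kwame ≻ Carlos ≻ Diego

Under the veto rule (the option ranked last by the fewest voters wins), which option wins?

Kwame

Last-place votes: Zara 12, Diego 8, Kwame 2, Carlos 13.
Kwame is ranked last by the fewest voters, so Kwame wins.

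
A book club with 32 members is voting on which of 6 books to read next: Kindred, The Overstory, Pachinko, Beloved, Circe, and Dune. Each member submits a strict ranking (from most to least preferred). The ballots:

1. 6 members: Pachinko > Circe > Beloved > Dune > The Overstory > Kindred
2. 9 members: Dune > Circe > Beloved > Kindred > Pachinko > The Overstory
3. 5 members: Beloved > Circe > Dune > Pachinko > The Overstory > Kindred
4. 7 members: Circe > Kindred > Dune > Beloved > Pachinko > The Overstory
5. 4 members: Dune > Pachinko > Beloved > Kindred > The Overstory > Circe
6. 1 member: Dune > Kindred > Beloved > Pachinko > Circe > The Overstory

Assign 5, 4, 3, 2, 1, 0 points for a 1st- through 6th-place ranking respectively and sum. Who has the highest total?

Kindred: 6·0 + 9·2 + 5·0 + 7·4 + 4·2 + 1·4 = 58
The Overstory: 6·1 + 9·0 + 5·1 + 7·0 + 4·1 + 1·0 = 15
Pachinko: 6·5 + 9·1 + 5·2 + 7·1 + 4·4 + 1·2 = 74
Beloved: 6·3 + 9·3 + 5·5 + 7·2 + 4·3 + 1·3 = 99
Circe: 6·4 + 9·4 + 5·4 + 7·5 + 4·0 + 1·1 = 116
Dune: 6·2 + 9·5 + 5·3 + 7·3 + 4·5 + 1·5 = 118
Dune has the highest Borda score (118).

Dune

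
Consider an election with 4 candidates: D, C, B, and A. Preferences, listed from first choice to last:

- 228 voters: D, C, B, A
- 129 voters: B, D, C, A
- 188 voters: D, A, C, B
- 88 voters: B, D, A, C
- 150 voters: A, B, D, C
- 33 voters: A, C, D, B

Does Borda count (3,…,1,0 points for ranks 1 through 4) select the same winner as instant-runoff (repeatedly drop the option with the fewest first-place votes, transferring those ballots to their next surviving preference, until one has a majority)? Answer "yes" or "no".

yes

Borda — scores: D 1865, C 839, B 1179, A 1013. Winner: D.
Instant-runoff — R1 D 416, C 0, B 217, A 183 (D winner). Winner: D.
The two methods agree.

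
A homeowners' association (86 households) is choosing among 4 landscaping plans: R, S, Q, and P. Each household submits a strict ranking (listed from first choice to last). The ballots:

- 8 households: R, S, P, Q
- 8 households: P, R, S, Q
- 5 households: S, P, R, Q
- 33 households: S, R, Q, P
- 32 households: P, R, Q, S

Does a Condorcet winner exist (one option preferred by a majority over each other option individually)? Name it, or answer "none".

Checking pairwise contests:
P beats R 45–41.
R beats S 48–38.
R beats Q 86–0.
S beats P 46–40.
Every option loses at least one head-to-head, so there is no Condorcet winner.

none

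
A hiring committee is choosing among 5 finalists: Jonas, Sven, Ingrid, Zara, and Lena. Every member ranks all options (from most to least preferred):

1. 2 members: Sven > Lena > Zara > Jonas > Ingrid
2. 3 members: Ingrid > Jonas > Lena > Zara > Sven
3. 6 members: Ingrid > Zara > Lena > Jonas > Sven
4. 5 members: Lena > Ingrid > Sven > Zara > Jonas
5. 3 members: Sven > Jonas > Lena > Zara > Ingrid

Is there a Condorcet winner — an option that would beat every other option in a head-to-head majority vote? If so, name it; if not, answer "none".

Lena vs Jonas: 13–6 for Lena.
Lena vs Sven: 14–5 for Lena.
Lena vs Ingrid: 10–9 for Lena.
Lena vs Zara: 13–6 for Lena.
Lena beats every other option head-to-head.

Lena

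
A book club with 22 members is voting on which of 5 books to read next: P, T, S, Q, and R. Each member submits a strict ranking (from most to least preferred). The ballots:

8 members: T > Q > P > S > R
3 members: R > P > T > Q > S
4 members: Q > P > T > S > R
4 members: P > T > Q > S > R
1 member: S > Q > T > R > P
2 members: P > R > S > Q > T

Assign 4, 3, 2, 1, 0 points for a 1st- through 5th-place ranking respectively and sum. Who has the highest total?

P

P: 8·2 + 3·3 + 4·3 + 4·4 + 1·0 + 2·4 = 61
T: 8·4 + 3·2 + 4·2 + 4·3 + 1·2 + 2·0 = 60
S: 8·1 + 3·0 + 4·1 + 4·1 + 1·4 + 2·2 = 24
Q: 8·3 + 3·1 + 4·4 + 4·2 + 1·3 + 2·1 = 56
R: 8·0 + 3·4 + 4·0 + 4·0 + 1·1 + 2·3 = 19
P has the highest Borda score (61).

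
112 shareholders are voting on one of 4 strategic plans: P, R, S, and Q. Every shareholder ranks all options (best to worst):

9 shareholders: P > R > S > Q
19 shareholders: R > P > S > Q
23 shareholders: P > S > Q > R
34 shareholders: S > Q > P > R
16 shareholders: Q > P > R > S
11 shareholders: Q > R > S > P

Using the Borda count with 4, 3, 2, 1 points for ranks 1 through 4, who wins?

P

P: 9·4 + 19·3 + 23·4 + 34·2 + 16·3 + 11·1 = 312
R: 9·3 + 19·4 + 23·1 + 34·1 + 16·2 + 11·3 = 225
S: 9·2 + 19·2 + 23·3 + 34·4 + 16·1 + 11·2 = 299
Q: 9·1 + 19·1 + 23·2 + 34·3 + 16·4 + 11·4 = 284
P has the highest Borda score (312).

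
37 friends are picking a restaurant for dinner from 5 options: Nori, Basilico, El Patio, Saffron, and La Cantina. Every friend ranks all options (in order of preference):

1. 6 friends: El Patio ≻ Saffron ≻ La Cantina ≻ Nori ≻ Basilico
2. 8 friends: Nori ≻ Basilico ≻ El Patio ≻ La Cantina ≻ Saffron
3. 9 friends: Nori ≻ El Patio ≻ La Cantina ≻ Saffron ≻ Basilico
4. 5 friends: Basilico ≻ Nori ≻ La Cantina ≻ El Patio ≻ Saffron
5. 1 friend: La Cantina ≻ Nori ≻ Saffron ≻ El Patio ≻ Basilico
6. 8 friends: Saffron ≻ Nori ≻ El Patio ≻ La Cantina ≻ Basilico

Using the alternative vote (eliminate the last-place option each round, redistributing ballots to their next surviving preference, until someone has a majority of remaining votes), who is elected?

Nori

Round 1: Nori 17, Basilico 5, El Patio 6, Saffron 8, La Cantina 1. Eliminate La Cantina.
Round 2: Nori 18, Basilico 5, El Patio 6, Saffron 8. Eliminate Basilico.
Round 3: Nori 23, El Patio 6, Saffron 8. Nori has a majority.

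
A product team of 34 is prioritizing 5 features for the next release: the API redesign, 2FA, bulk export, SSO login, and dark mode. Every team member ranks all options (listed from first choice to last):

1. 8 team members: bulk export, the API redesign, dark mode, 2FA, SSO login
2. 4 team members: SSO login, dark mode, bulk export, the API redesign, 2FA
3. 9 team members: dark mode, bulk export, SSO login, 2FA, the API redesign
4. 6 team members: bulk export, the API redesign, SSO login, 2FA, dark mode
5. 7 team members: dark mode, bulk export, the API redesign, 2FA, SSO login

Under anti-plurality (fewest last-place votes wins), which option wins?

bulk export

Last-place votes: the API redesign 9, 2FA 4, bulk export 0, SSO login 15, dark mode 6.
bulk export is ranked last by the fewest voters, so bulk export wins.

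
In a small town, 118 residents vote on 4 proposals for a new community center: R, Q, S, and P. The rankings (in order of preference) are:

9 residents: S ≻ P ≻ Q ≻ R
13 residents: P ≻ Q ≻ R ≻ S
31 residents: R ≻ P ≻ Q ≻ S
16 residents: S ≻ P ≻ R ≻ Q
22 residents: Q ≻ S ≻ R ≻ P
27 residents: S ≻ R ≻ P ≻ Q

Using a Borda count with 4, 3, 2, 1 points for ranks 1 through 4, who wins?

R: 9·1 + 13·2 + 31·4 + 16·2 + 22·2 + 27·3 = 316
Q: 9·2 + 13·3 + 31·2 + 16·1 + 22·4 + 27·1 = 250
S: 9·4 + 13·1 + 31·1 + 16·4 + 22·3 + 27·4 = 318
P: 9·3 + 13·4 + 31·3 + 16·3 + 22·1 + 27·2 = 296
S has the highest Borda score (318).

S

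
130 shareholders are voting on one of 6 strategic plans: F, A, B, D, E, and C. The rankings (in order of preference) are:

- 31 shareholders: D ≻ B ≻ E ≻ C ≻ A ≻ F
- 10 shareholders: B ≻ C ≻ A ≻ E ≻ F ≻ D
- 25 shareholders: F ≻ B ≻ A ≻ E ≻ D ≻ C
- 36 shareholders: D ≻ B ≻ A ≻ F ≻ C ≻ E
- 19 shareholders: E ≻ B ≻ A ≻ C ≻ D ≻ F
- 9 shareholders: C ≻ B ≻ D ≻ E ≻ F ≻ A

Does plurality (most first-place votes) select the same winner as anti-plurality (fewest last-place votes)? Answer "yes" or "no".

no

Plurality — first-place votes: F 25, A 0, B 10, D 67, E 19, C 9. Winner: D.
Anti-plurality — last-place votes: F 50, A 9, B 0, D 10, E 36, C 25. Winner: B.
The two methods disagree.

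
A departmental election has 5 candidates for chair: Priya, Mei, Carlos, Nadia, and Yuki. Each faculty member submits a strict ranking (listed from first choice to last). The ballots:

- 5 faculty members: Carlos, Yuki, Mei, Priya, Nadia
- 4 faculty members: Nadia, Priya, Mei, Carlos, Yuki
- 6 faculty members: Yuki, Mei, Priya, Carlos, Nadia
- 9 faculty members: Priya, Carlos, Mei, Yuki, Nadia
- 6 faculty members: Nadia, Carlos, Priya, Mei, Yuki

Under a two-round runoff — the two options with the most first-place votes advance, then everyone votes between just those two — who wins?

Priya

Round 1 first-place votes: Priya 9, Mei 0, Carlos 5, Nadia 10, Yuki 6.
Nadia and Priya advance.
Runoff: Nadia is preferred to Priya by 10 voters; Priya by 20.
Priya wins the runoff.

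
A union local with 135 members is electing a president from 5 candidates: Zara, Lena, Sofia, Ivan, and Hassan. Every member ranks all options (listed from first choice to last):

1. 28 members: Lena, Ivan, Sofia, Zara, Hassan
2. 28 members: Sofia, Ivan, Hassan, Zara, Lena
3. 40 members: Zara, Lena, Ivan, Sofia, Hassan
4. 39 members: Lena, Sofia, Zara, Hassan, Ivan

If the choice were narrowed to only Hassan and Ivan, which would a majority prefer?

Ivan

Voters preferring Hassan to Ivan: 39; preferring Ivan to Hassan: 96.
Ivan wins the head-to-head.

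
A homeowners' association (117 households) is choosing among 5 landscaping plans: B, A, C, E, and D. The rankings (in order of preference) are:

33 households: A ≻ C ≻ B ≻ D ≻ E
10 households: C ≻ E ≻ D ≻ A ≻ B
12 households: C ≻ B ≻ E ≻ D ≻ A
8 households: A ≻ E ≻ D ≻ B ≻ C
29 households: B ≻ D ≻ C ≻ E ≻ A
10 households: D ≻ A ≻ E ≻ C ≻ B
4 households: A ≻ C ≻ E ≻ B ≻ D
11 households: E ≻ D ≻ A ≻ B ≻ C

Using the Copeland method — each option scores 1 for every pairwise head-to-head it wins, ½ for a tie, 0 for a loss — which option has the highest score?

B: beats E and D; loses to A and C → score 2.
A: beats B and C; loses to E and D → score 2.
C: beats B, E, and D; loses to A → score 3.
E: beats A; loses to B, C, and D → score 1.
D: beats A and E; loses to B and C → score 2.
C has the best pairwise record.

C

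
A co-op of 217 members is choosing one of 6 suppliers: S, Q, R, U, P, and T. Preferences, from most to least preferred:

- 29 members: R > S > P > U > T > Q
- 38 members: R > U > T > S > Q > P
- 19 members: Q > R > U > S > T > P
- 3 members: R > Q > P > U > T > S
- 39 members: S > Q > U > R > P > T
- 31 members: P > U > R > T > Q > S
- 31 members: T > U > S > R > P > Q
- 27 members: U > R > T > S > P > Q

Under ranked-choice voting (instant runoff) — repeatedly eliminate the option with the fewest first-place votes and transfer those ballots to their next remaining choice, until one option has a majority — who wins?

R

Round 1: S 39, Q 19, R 70, U 27, P 31, T 31. Eliminate Q.
Round 2: S 39, R 89, U 27, P 31, T 31. Eliminate U.
Round 3: S 39, R 116, P 31, T 31. R has a majority.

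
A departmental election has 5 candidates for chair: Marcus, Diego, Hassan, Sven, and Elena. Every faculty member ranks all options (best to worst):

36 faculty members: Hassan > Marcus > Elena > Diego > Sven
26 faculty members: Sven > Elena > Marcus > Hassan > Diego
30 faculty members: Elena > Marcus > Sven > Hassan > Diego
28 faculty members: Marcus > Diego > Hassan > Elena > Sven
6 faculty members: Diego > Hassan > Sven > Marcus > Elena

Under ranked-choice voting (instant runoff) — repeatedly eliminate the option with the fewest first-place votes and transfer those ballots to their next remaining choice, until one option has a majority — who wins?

Hassan

Round 1: Marcus 28, Diego 6, Hassan 36, Sven 26, Elena 30. Eliminate Diego.
Round 2: Marcus 28, Hassan 42, Sven 26, Elena 30. Eliminate Sven.
Round 3: Marcus 28, Hassan 42, Elena 56. Eliminate Marcus.
Round 4: Hassan 70, Elena 56. Hassan has a majority.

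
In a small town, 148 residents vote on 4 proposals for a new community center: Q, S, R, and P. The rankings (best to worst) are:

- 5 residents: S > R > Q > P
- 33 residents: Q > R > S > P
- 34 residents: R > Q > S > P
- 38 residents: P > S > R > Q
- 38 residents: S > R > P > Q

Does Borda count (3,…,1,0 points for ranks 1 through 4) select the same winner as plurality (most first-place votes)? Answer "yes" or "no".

Borda — scores: Q 172, S 272, R 292, P 152. Winner: R.
Plurality — first-place votes: Q 33, S 43, R 34, P 38. Winner: S.
The two methods disagree.

no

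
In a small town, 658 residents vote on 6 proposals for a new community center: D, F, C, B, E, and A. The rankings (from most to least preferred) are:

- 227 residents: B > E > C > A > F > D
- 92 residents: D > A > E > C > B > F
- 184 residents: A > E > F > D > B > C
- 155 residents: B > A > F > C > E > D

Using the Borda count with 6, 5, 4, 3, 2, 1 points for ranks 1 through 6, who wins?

A

D: 227·1 + 92·6 + 184·3 + 155·1 = 1486
F: 227·2 + 92·1 + 184·4 + 155·4 = 1902
C: 227·4 + 92·3 + 184·1 + 155·3 = 1833
B: 227·6 + 92·2 + 184·2 + 155·6 = 2844
E: 227·5 + 92·4 + 184·5 + 155·2 = 2733
A: 227·3 + 92·5 + 184·6 + 155·5 = 3020
A has the highest Borda score (3020).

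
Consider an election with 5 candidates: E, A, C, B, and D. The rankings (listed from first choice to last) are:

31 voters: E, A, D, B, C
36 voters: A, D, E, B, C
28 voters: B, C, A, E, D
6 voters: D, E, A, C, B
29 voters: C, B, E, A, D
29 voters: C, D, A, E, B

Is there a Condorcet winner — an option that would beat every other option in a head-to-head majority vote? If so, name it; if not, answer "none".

Checking pairwise contests:
A beats E 93–66.
C beats A 86–73.
B beats C 95–64.
E beats B 102–57.
E beats D 88–71.
Every option loses at least one head-to-head, so there is no Condorcet winner.

none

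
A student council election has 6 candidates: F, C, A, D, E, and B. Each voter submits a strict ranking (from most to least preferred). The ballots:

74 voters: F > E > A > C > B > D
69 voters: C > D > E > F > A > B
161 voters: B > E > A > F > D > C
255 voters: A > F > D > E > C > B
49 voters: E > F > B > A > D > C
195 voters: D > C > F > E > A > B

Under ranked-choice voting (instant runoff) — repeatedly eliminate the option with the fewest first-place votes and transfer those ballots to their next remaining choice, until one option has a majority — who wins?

Round 1: F 74, C 69, A 255, D 195, E 49, B 161. Eliminate E.
Round 2: F 123, C 69, A 255, D 195, B 161. Eliminate C.
Round 3: F 123, A 255, D 264, B 161. Eliminate F.
Round 4: A 329, D 264, B 210. Eliminate B.
Round 5: A 539, D 264. A has a majority.

A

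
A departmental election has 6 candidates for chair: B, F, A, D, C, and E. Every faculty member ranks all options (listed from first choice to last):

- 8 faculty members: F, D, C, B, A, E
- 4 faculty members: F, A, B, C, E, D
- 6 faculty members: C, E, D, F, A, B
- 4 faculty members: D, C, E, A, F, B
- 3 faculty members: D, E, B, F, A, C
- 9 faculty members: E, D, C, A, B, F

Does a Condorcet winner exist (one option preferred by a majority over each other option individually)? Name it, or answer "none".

Checking pairwise contests:
F beats B 22–12.
D beats F 22–12.
F beats A 21–13.
E beats D 19–15.
D beats C 24–10.
C beats E 22–12.
Every option loses at least one head-to-head, so there is no Condorcet winner.

none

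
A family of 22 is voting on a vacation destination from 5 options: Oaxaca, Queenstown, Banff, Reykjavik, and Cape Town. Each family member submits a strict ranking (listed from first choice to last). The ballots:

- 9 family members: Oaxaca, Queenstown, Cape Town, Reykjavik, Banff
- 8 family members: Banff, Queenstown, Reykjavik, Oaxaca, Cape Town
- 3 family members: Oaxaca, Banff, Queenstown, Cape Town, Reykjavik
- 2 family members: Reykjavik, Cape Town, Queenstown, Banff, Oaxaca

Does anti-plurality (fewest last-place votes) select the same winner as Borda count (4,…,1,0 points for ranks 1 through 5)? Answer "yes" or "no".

yes

Anti-plurality — last-place votes: Oaxaca 2, Queenstown 0, Banff 9, Reykjavik 3, Cape Town 8. Winner: Queenstown.
Borda — scores: Oaxaca 56, Queenstown 61, Banff 43, Reykjavik 33, Cape Town 27. Winner: Queenstown.
The two methods agree.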